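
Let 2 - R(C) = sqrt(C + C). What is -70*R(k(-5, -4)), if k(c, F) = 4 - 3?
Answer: -140 + 70*sqrt(2) ≈ -41.005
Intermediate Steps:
k(c, F) = 1
R(C) = 2 - sqrt(2)*sqrt(C) (R(C) = 2 - sqrt(C + C) = 2 - sqrt(2*C) = 2 - sqrt(2)*sqrt(C))
-70*R(k(-5, -4)) = -70*(2 - sqrt(2)*sqrt(1)) = -70*(2 - 1*sqrt(2)*1) = -70*(2 - sqrt(2)) = -140 + 70*sqrt(2)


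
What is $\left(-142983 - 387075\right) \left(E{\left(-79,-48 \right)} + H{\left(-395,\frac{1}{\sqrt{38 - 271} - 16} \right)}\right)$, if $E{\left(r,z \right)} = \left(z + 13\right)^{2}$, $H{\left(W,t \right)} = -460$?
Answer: $-405494370$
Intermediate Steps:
$E{\left(r,z \right)} = \left(13 + z\right)^{2}$
$\left(-142983 - 387075\right) \left(E{\left(-79,-48 \right)} + H{\left(-395,\frac{1}{\sqrt{38 - 271} - 16} \right)}\right) = \left(-142983 - 387075\right) \left(\left(13 - 48\right)^{2} - 460\right) = - 530058 \left(\left(-35\right)^{2} - 460\right) = - 530058 \left(1225 - 460\right) = \left(-530058\right) 765 = -405494370$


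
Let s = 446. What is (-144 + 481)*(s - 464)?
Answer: -6066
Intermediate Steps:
(-144 + 481)*(s - 464) = (-144 + 481)*(446 - 464) = 337*(-18) = -6066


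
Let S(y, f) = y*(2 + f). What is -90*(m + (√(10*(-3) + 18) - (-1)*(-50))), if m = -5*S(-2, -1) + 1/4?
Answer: 7155/2 - 180*I*√3 ≈ 3577.5 - 311.77*I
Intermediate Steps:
m = 41/4 (m = -(-10)*(2 - 1) + 1/4 = -(-10) + ¼ = -5*(-2) + ¼ = 10 + ¼ = 41/4 ≈ 10.250)
-90*(m + (√(10*(-3) + 18) - (-1)*(-50))) = -90*(41/4 + (√(10*(-3) + 18) - (-1)*(-50))) = -90*(41/4 + (√(-30 + 18) - 1*50)) = -90*(41/4 + (√(-12) - 50)) = -90*(41/4 + (2*I*√3 - 50)) = -90*(41/4 + (-50 + 2*I*√3)) = -90*(-159/4 + 2*I*√3) = 7155/2 - 180*I*√3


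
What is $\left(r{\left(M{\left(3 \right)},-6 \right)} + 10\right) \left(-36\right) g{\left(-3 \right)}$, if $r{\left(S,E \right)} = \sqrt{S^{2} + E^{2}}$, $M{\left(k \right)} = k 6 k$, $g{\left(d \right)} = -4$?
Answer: $1440 + 864 \sqrt{82} \approx 9263.9$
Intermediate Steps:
$M{\left(k \right)} = 6 k^{2}$ ($M{\left(k \right)} = 6 k k = 6 k^{2}$)
$r{\left(S,E \right)} = \sqrt{E^{2} + S^{2}}$
$\left(r{\left(M{\left(3 \right)},-6 \right)} + 10\right) \left(-36\right) g{\left(-3 \right)} = \left(\sqrt{\left(-6\right)^{2} + \left(6 \cdot 3^{2}\right)^{2}} + 10\right) \left(-36\right) \left(-4\right) = \left(\sqrt{36 + \left(6 \cdot 9\right)^{2}} + 10\right) \left(-36\right) \left(-4\right) = \left(\sqrt{36 + 54^{2}} + 10\right) \left(-36\right) \left(-4\right) = \left(\sqrt{36 + 2916} + 10\right) \left(-36\right) \left(-4\right) = \left(\sqrt{2952} + 10\right) \left(-36\right) \left(-4\right) = \left(6 \sqrt{82} + 10\right) \left(-36\right) \left(-4\right) = \left(10 + 6 \sqrt{82}\right) \left(-36\right) \left(-4\right) = \left(-360 - 216 \sqrt{82}\right) \left(-4\right) = 1440 + 864 \sqrt{82}$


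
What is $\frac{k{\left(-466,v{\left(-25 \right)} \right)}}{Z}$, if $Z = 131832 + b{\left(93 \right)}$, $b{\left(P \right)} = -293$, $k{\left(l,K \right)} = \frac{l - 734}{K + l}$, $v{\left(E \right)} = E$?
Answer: $\frac{1200}{64585649} \approx 1.858 \cdot 10^{-5}$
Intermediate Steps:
$k{\left(l,K \right)} = \frac{-734 + l}{K + l}$
$Z = 131539$ ($Z = 131832 - 293 = 131539$)
$\frac{k{\left(-466,v{\left(-25 \right)} \right)}}{Z} = \frac{\frac{1}{-25 - 466} \left(-734 - 466\right)}{131539} = \frac{1}{-491} \left(-1200\right) \frac{1}{131539} = \left(- \frac{1}{491}\right) \left(-1200\right) \frac{1}{131539} = \frac{1200}{491} \cdot \frac{1}{131539} = \frac{1200}{64585649}$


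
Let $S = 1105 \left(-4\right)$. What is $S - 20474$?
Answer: $-24894$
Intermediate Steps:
$S = -4420$
$S - 20474 = -4420 - 20474 = -24894$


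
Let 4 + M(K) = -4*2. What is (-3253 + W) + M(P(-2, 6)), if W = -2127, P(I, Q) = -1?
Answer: -5392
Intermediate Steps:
M(K) = -12 (M(K) = -4 - 4*2 = -4 - 8 = -12)
(-3253 + W) + M(P(-2, 6)) = (-3253 - 2127) - 12 = -5380 - 12 = -5392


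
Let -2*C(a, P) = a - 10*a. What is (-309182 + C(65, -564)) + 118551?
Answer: -380677/2 ≈ -1.9034e+5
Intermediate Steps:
C(a, P) = 9*a/2 (C(a, P) = -(a - 10*a)/2 = -(-9)*a/2 = 9*a/2)
(-309182 + C(65, -564)) + 118551 = (-309182 + (9/2)*65) + 118551 = (-309182 + 585/2) + 118551 = -617779/2 + 118551 = -380677/2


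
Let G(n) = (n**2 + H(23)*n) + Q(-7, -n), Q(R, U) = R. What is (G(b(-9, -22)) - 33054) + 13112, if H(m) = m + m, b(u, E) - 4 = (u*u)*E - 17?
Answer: 3119506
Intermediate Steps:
b(u, E) = -13 + E*u**2 (b(u, E) = 4 + ((u*u)*E - 17) = 4 + (u**2*E - 17) = 4 + (E*u**2 - 17) = 4 + (-17 + E*u**2) = -13 + E*u**2)
H(m) = 2*m
G(n) = -7 + n**2 + 46*n (G(n) = (n**2 + (2*23)*n) - 7 = (n**2 + 46*n) - 7 = -7 + n**2 + 46*n)
(G(b(-9, -22)) - 33054) + 13112 = ((-7 + (-13 - 22*(-9)**2)**2 + 46*(-13 - 22*(-9)**2)) - 33054) + 13112 = ((-7 + (-13 - 22*81)**2 + 46*(-13 - 22*81)) - 33054) + 13112 = ((-7 + (-13 - 1782)**2 + 46*(-13 - 1782)) - 33054) + 13112 = ((-7 + (-1795)**2 + 46*(-1795)) - 33054) + 13112 = ((-7 + 3222025 - 82570) - 33054) + 13112 = (3139448 - 33054) + 13112 = 3106394 + 13112 = 3119506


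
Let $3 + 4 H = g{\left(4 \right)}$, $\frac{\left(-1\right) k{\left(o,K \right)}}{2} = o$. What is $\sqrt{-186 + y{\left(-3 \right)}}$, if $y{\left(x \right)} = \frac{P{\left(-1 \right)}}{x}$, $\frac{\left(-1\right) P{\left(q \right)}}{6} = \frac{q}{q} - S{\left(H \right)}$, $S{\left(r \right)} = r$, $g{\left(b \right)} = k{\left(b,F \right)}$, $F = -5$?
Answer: $\frac{i \sqrt{714}}{2} \approx 13.36 i$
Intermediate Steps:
$k{\left(o,K \right)} = - 2 o$
$g{\left(b \right)} = - 2 b$
$H = - \frac{11}{4}$ ($H = - \frac{3}{4} + \frac{\left(-2\right) 4}{4} = - \frac{3}{4} + \frac{1}{4} \left(-8\right) = - \frac{3}{4} - 2 = - \frac{11}{4} \approx -2.75$)
$P{\left(q \right)} = - \frac{45}{2}$ ($P{\left(q \right)} = - 6 \left(\frac{q}{q} - - \frac{11}{4}\right) = - 6 \left(1 + \frac{11}{4}\right) = \left(-6\right) \frac{15}{4} = - \frac{45}{2}$)
$y{\left(x \right)} = - \frac{45}{2 x}$
$\sqrt{-186 + y{\left(-3 \right)}} = \sqrt{-186 - \frac{45}{2 \left(-3\right)}} = \sqrt{-186 - - \frac{15}{2}} = \sqrt{-186 + \frac{15}{2}} = \sqrt{- \frac{357}{2}} = \frac{i \sqrt{714}}{2}$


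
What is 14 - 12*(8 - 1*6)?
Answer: -10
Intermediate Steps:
14 - 12*(8 - 1*6) = 14 - 12*(8 - 6) = 14 - 12*2 = 14 - 24 = -10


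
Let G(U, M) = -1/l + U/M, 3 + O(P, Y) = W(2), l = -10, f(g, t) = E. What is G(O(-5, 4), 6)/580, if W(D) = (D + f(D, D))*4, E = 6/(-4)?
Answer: -1/8700 ≈ -0.00011494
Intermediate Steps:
E = -3/2 (E = 6*(-¼) = -3/2 ≈ -1.5000)
f(g, t) = -3/2
W(D) = -6 + 4*D (W(D) = (D - 3/2)*4 = (-3/2 + D)*4 = -6 + 4*D)
O(P, Y) = -1 (O(P, Y) = -3 + (-6 + 4*2) = -3 + (-6 + 8) = -3 + 2 = -1)
G(U, M) = ⅒ + U/M (G(U, M) = -1/(-10) + U/M = -1*(-⅒) + U/M = ⅒ + U/M)
G(O(-5, 4), 6)/580 = ((-1 + (⅒)*6)/6)/580 = ((-1 + ⅗)/6)*(1/580) = ((⅙)*(-⅖))*(1/580) = -1/15*1/580 = -1/8700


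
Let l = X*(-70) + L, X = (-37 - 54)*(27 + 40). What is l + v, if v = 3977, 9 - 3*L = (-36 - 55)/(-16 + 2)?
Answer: 2584607/6 ≈ 4.3077e+5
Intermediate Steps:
L = ⅚ (L = 3 - (-36 - 55)/(3*(-16 + 2)) = 3 - (-91)/(3*(-14)) = 3 - (-91)*(-1)/(3*14) = 3 - ⅓*13/2 = 3 - 13/6 = ⅚ ≈ 0.83333)
X = -6097 (X = -91*67 = -6097)
l = 2560745/6 (l = -6097*(-70) + ⅚ = 426790 + ⅚ = 2560745/6 ≈ 4.2679e+5)
l + v = 2560745/6 + 3977 = 2584607/6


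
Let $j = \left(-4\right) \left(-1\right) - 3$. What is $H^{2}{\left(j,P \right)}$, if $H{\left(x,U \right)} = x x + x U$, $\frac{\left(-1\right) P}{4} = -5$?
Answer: $441$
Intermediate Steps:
$j = 1$ ($j = 4 - 3 = 1$)
$P = 20$ ($P = \left(-4\right) \left(-5\right) = 20$)
$H{\left(x,U \right)} = x^{2} + U x$
$H^{2}{\left(j,P \right)} = \left(1 \left(20 + 1\right)\right)^{2} = \left(1 \cdot 21\right)^{2} = 21^{2} = 441$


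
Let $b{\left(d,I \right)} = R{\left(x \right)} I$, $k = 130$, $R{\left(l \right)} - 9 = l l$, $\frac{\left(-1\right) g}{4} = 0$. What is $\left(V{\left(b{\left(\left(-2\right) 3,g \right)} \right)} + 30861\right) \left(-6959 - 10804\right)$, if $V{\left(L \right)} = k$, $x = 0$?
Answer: $-550493133$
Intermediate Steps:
$g = 0$ ($g = \left(-4\right) 0 = 0$)
$R{\left(l \right)} = 9 + l^{2}$ ($R{\left(l \right)} = 9 + l l = 9 + l^{2}$)
$b{\left(d,I \right)} = 9 I$ ($b{\left(d,I \right)} = \left(9 + 0^{2}\right) I = \left(9 + 0\right) I = 9 I$)
$V{\left(L \right)} = 130$
$\left(V{\left(b{\left(\left(-2\right) 3,g \right)} \right)} + 30861\right) \left(-6959 - 10804\right) = \left(130 + 30861\right) \left(-6959 - 10804\right) = 30991 \left(-17763\right) = -550493133$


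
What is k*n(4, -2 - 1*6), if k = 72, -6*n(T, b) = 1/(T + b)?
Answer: 3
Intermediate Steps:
n(T, b) = -1/(6*(T + b))
k*n(4, -2 - 1*6) = 72*(-1/(6*4 + 6*(-2 - 1*6))) = 72*(-1/(24 + 6*(-2 - 6))) = 72*(-1/(24 + 6*(-8))) = 72*(-1/(24 - 48)) = 72*(-1/(-24)) = 72*(-1*(-1/24)) = 72*(1/24) = 3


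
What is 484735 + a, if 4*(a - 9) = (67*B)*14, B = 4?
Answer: 485682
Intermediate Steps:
a = 947 (a = 9 + ((67*4)*14)/4 = 9 + (268*14)/4 = 9 + (1/4)*3752 = 9 + 938 = 947)
484735 + a = 484735 + 947 = 485682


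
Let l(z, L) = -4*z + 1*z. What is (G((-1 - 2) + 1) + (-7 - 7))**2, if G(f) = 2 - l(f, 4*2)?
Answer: 324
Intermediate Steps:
l(z, L) = -3*z (l(z, L) = -4*z + z = -3*z)
G(f) = 2 + 3*f (G(f) = 2 - (-3)*f = 2 + 3*f)
(G((-1 - 2) + 1) + (-7 - 7))**2 = ((2 + 3*((-1 - 2) + 1)) + (-7 - 7))**2 = ((2 + 3*(-3 + 1)) - 14)**2 = ((2 + 3*(-2)) - 14)**2 = ((2 - 6) - 14)**2 = (-4 - 14)**2 = (-18)**2 = 324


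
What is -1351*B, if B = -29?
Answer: 39179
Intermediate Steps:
-1351*B = -1351*(-29) = 39179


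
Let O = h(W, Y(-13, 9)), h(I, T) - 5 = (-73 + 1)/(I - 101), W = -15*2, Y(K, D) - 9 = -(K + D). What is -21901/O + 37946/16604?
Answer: -23804901991/6035554 ≈ -3944.1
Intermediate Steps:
Y(K, D) = 9 - D - K (Y(K, D) = 9 - (K + D) = 9 - (D + K) = 9 + (-D - K) = 9 - D - K)
W = -30
h(I, T) = 5 - 72/(-101 + I) (h(I, T) = 5 + (-73 + 1)/(I - 101) = 5 - 72/(-101 + I))
O = 727/131 (O = (-577 + 5*(-30))/(-101 - 30) = (-577 - 150)/(-131) = -1/131*(-727) = 727/131 ≈ 5.5496)
-21901/O + 37946/16604 = -21901/727/131 + 37946/16604 = -21901*131/727 + 37946*(1/16604) = -2869031/727 + 18973/8302 = -23804901991/6035554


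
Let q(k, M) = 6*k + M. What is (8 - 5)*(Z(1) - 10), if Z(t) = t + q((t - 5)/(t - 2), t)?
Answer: 48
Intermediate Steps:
q(k, M) = M + 6*k
Z(t) = 2*t + 6*(-5 + t)/(-2 + t) (Z(t) = t + (t + 6*((t - 5)/(t - 2))) = t + (t + 6*((-5 + t)/(-2 + t))) = t + (t + 6*(-5 + t)/(-2 + t)) = 2*t + 6*(-5 + t)/(-2 + t))
(8 - 5)*(Z(1) - 10) = (8 - 5)*(2*(-15 + 1 + 1²)/(-2 + 1) - 10) = 3*(2*(-15 + 1 + 1)/(-1) - 10) = 3*(2*(-1)*(-13) - 10) = 3*(26 - 10) = 3*16 = 48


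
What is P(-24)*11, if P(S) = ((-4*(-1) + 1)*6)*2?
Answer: 660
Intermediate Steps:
P(S) = 60 (P(S) = ((4 + 1)*6)*2 = (5*6)*2 = 30*2 = 60)
P(-24)*11 = 60*11 = 660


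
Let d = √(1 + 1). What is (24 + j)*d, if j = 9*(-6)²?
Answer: 348*√2 ≈ 492.15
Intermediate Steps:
d = √2 ≈ 1.4142
j = 324 (j = 9*36 = 324)
(24 + j)*d = (24 + 324)*√2 = 348*√2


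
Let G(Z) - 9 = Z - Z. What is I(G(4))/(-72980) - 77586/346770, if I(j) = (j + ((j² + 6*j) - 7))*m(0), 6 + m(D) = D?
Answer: -89619689/421787910 ≈ -0.21248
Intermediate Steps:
m(D) = -6 + D
G(Z) = 9 (G(Z) = 9 + (Z - Z) = 9 + 0 = 9)
I(j) = 42 - 42*j - 6*j² (I(j) = (j + ((j² + 6*j) - 7))*(-6 + 0) = (j + (-7 + j² + 6*j))*(-6) = (-7 + j² + 7*j)*(-6) = 42 - 42*j - 6*j²)
I(G(4))/(-72980) - 77586/346770 = (42 - 42*9 - 6*9²)/(-72980) - 77586/346770 = (42 - 378 - 6*81)*(-1/72980) - 77586*1/346770 = (42 - 378 - 486)*(-1/72980) - 12931/57795 = -822*(-1/72980) - 12931/57795 = 411/36490 - 12931/57795 = -89619689/421787910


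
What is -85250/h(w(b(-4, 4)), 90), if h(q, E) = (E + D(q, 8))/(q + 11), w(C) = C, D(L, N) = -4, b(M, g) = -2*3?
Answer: -213125/43 ≈ -4956.4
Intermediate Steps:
b(M, g) = -6
h(q, E) = (-4 + E)/(11 + q) (h(q, E) = (E - 4)/(q + 11) = (-4 + E)/(11 + q))
-85250/h(w(b(-4, 4)), 90) = -85250*(11 - 6)/(-4 + 90) = -85250/(86/5) = -85250/((⅕)*86) = -85250/86/5 = -85250*5/86 = -213125/43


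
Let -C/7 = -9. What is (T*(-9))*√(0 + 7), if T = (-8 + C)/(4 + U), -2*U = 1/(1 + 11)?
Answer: -2376*√7/19 ≈ -330.86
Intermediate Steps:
U = -1/24 (U = -1/(2*(1 + 11)) = -½/12 = -½*1/12 = -1/24 ≈ -0.041667)
C = 63 (C = -7*(-9) = 63)
T = 264/19 (T = (-8 + 63)/(4 - 1/24) = 55/(95/24) = 55*(24/95) = 264/19 ≈ 13.895)
(T*(-9))*√(0 + 7) = ((264/19)*(-9))*√(0 + 7) = -2376*√7/19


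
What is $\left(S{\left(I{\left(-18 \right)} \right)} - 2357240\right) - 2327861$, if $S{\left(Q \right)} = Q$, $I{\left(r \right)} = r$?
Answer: $-4685119$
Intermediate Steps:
$\left(S{\left(I{\left(-18 \right)} \right)} - 2357240\right) - 2327861 = \left(-18 - 2357240\right) - 2327861 = -2357258 - 2327861 = -4685119$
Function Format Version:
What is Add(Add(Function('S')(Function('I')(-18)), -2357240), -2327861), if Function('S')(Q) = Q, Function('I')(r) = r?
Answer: -4685119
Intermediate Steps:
Add(Add(Function('S')(Function('I')(-18)), -2357240), -2327861) = Add(Add(-18, -2357240), -2327861) = Add(-2357258, -2327861) = -4685119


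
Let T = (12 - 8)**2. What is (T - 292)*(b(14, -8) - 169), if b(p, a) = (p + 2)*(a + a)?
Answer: 117300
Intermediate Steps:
b(p, a) = 2*a*(2 + p) (b(p, a) = (2 + p)*(2*a) = 2*a*(2 + p))
T = 16 (T = 4**2 = 16)
(T - 292)*(b(14, -8) - 169) = (16 - 292)*(2*(-8)*(2 + 14) - 169) = -276*(2*(-8)*16 - 169) = -276*(-256 - 169) = -276*(-425) = 117300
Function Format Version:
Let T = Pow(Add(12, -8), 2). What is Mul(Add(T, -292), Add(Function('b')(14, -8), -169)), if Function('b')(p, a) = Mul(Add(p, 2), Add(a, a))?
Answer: 117300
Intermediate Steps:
Function('b')(p, a) = Mul(2, a, Add(2, p)) (Function('b')(p, a) = Mul(Add(2, p), Mul(2, a)) = Mul(2, a, Add(2, p)))
T = 16 (T = Pow(4, 2) = 16)
Mul(Add(T, -292), Add(Function('b')(14, -8), -169)) = Mul(Add(16, -292), Add(Mul(2, -8, Add(2, 14)), -169)) = Mul(-276, Add(Mul(2, -8, 16), -169)) = Mul(-276, Add(-256, -169)) = Mul(-276, -425) = 117300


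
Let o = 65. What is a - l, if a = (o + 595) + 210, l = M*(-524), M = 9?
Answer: 5586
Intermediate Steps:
l = -4716 (l = 9*(-524) = -4716)
a = 870 (a = (65 + 595) + 210 = 660 + 210 = 870)
a - l = 870 - 1*(-4716) = 870 + 4716 = 5586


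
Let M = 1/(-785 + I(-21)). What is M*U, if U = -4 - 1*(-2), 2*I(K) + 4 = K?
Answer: 4/1595 ≈ 0.0025078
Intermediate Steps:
I(K) = -2 + K/2
U = -2 (U = -4 + 2 = -2)
M = -2/1595 (M = 1/(-785 + (-2 + (½)*(-21))) = 1/(-785 + (-2 - 21/2)) = 1/(-785 - 25/2) = 1/(-1595/2) = -2/1595 ≈ -0.0012539)
M*U = -2/1595*(-2) = 4/1595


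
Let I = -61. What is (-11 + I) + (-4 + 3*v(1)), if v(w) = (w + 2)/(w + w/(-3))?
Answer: -125/2 ≈ -62.500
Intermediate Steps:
v(w) = 3*(2 + w)/(2*w) (v(w) = (2 + w)/(w + w*(-1/3)) = (2 + w)/(w - w/3) = (2 + w)/((2*w/3)) = (2 + w)*(3/(2*w)) = 3*(2 + w)/(2*w))
(-11 + I) + (-4 + 3*v(1)) = (-11 - 61) + (-4 + 3*(3/2 + 3/1)) = -72 + (-4 + 3*(3/2 + 3*1)) = -72 + (-4 + 3*(3/2 + 3)) = -72 + (-4 + 3*(9/2)) = -72 + (-4 + 27/2) = -72 + 19/2 = -125/2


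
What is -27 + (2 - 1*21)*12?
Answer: -255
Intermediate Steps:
-27 + (2 - 1*21)*12 = -27 + (2 - 21)*12 = -27 - 19*12 = -27 - 228 = -255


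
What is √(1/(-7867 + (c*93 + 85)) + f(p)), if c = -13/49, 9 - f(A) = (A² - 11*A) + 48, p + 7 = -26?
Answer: I*√24241492798418/127509 ≈ 38.613*I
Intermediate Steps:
p = -33 (p = -7 - 26 = -33)
f(A) = -39 - A² + 11*A (f(A) = 9 - ((A² - 11*A) + 48) = 9 - (48 + A² - 11*A) = 9 + (-48 - A² + 11*A) = -39 - A² + 11*A)
c = -13/49 (c = -13*1/49 = -13/49 ≈ -0.26531)
√(1/(-7867 + (c*93 + 85)) + f(p)) = √(1/(-7867 + (-13/49*93 + 85)) + (-39 - 1*(-33)² + 11*(-33))) = √(1/(-7867 + (-1209/49 + 85)) + (-39 - 1*1089 - 363)) = √(1/(-7867 + 2956/49) + (-39 - 1089 - 363)) = √(1/(-382527/49) - 1491) = √(-49/382527 - 1491) = √(-570347806/382527) = I*√24241492798418/127509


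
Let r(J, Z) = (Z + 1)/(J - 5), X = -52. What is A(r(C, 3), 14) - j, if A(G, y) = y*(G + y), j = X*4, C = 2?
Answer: 1156/3 ≈ 385.33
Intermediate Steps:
r(J, Z) = (1 + Z)/(-5 + J)
j = -208 (j = -52*4 = -208)
A(r(C, 3), 14) - j = 14*((1 + 3)/(-5 + 2) + 14) - 1*(-208) = 14*(4/(-3) + 14) + 208 = 14*(-1/3*4 + 14) + 208 = 14*(-4/3 + 14) + 208 = 14*(38/3) + 208 = 532/3 + 208 = 1156/3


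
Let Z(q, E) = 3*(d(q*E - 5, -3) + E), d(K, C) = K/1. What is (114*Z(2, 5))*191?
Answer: 653220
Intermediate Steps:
d(K, C) = K (d(K, C) = K*1 = K)
Z(q, E) = -15 + 3*E + 3*E*q (Z(q, E) = 3*((q*E - 5) + E) = 3*((E*q - 5) + E) = 3*((-5 + E*q) + E) = 3*(-5 + E + E*q) = -15 + 3*E + 3*E*q)
(114*Z(2, 5))*191 = (114*(-15 + 3*5 + 3*5*2))*191 = (114*(-15 + 15 + 30))*191 = (114*30)*191 = 3420*191 = 653220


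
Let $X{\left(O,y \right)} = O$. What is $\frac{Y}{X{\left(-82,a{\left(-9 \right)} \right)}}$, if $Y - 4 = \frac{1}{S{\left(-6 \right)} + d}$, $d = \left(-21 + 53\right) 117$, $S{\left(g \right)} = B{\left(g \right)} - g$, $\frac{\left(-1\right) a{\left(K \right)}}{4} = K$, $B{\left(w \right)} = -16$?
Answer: $- \frac{14937}{306188} \approx -0.048784$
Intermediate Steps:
$a{\left(K \right)} = - 4 K$
$S{\left(g \right)} = -16 - g$
$d = 3744$ ($d = 32 \cdot 117 = 3744$)
$Y = \frac{14937}{3734}$ ($Y = 4 + \frac{1}{\left(-16 - -6\right) + 3744} = 4 + \frac{1}{\left(-16 + 6\right) + 3744} = 4 + \frac{1}{-10 + 3744} = 4 + \frac{1}{3734} = \frac{14937}{3734} \approx 4.0003$)
$\frac{Y}{X{\left(-82,a{\left(-9 \right)} \right)}} = \frac{14937}{3734 \left(-82\right)} = \frac{14937}{3734} \left(- \frac{1}{82}\right) = - \frac{14937}{306188}$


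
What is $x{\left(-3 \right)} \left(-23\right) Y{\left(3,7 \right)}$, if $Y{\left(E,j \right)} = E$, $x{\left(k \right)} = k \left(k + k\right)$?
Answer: $-1242$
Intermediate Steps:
$x{\left(k \right)} = 2 k^{2}$ ($x{\left(k \right)} = k 2 k = 2 k^{2}$)
$x{\left(-3 \right)} \left(-23\right) Y{\left(3,7 \right)} = 2 \left(-3\right)^{2} \left(-23\right) 3 = 2 \cdot 9 \left(-23\right) 3 = 18 \left(-23\right) 3 = \left(-414\right) 3 = -1242$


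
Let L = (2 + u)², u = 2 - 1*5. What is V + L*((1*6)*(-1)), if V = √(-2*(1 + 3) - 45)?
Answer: -6 + I*√53 ≈ -6.0 + 7.2801*I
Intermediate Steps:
u = -3 (u = 2 - 5 = -3)
V = I*√53 (V = √(-2*4 - 45) = √(-8 - 45) = √(-53) = I*√53 ≈ 7.2801*I)
L = 1 (L = (2 - 3)² = (-1)² = 1)
V + L*((1*6)*(-1)) = I*√53 + 1*((1*6)*(-1)) = I*√53 + 1*(6*(-1)) = I*√53 + 1*(-6) = I*√53 - 6 = -6 + I*√53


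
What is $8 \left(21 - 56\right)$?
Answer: $-280$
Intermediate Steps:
$8 \left(21 - 56\right) = 8 \left(-35\right) = -280$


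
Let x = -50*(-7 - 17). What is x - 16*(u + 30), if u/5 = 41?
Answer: -2560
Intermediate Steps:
u = 205 (u = 5*41 = 205)
x = 1200 (x = -50*(-24) = 1200)
x - 16*(u + 30) = 1200 - 16*(205 + 30) = 1200 - 16*235 = 1200 - 1*3760 = 1200 - 3760 = -2560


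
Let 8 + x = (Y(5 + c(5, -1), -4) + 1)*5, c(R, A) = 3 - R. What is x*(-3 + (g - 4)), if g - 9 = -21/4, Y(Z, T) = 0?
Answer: 39/4 ≈ 9.7500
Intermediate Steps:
x = -3 (x = -8 + (0 + 1)*5 = -8 + 1*5 = -8 + 5 = -3)
g = 15/4 (g = 9 - 21/4 = 15/4 ≈ 3.7500)
x*(-3 + (g - 4)) = -3*(-3 + (15/4 - 4)) = -3*(-3 - ¼) = -3*(-13/4) = 39/4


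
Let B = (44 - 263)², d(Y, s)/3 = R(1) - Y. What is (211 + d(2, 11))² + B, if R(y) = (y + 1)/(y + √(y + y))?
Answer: 87634 + 2388*√2 ≈ 91011.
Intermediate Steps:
R(y) = (1 + y)/(y + √2*√y) (R(y) = (1 + y)/(y + √(2*y)) = (1 + y)/(y + √2*√y))
d(Y, s) = -3*Y + 6/(1 + √2) (d(Y, s) = 3*((1 + 1)/(1 + √2*√1) - Y) = 3*(2/(1 + √2*1) - Y) = 3*(2/(1 + √2) - Y) = 3*(-Y + 2/(1 + √2)) = -3*Y + 6/(1 + √2))
B = 47961 (B = (-219)² = 47961)
(211 + d(2, 11))² + B = (211 + (-6 - 3*2 + 6*√2))² + 47961 = (211 + (-6 - 6 + 6*√2))² + 47961 = (211 + (-12 + 6*√2))² + 47961 = (199 + 6*√2)² + 47961 = 47961 + (199 + 6*√2)²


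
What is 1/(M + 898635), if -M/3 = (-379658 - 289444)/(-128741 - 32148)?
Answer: 160889/144578479209 ≈ 1.1128e-6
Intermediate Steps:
M = -2007306/160889 (M = -3*(-379658 - 289444)/(-128741 - 32148) = -(-2007306)/(-160889) = -(-2007306)*(-1)/160889 = -3*669102/160889 = -2007306/160889 ≈ -12.476)
1/(M + 898635) = 1/(-2007306/160889 + 898635) = 1/(144578479209/160889) = 160889/144578479209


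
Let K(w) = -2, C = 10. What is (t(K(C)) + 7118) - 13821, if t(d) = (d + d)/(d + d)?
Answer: -6702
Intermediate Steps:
t(d) = 1 (t(d) = (2*d)/((2*d)) = (2*d)*(1/(2*d)) = 1)
(t(K(C)) + 7118) - 13821 = (1 + 7118) - 13821 = 7119 - 13821 = -6702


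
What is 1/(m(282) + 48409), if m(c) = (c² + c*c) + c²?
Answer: 1/286981 ≈ 3.4846e-6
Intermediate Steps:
m(c) = 3*c² (m(c) = (c² + c²) + c² = 2*c² + c² = 3*c²)
1/(m(282) + 48409) = 1/(3*282² + 48409) = 1/(3*79524 + 48409) = 1/(238572 + 48409) = 1/286981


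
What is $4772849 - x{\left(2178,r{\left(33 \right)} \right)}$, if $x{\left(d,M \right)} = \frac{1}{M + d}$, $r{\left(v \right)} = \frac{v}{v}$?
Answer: $\frac{10400037970}{2179} \approx 4.7728 \cdot 10^{6}$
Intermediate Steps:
$r{\left(v \right)} = 1$
$4772849 - x{\left(2178,r{\left(33 \right)} \right)} = 4772849 - \frac{1}{1 + 2178} = 4772849 - \frac{1}{2179} = \frac{10400037970}{2179}$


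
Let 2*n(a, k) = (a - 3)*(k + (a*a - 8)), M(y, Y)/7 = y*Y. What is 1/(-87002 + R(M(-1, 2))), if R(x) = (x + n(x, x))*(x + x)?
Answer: -1/45198 ≈ -2.2125e-5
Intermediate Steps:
M(y, Y) = 7*Y*y (M(y, Y) = 7*(y*Y) = 7*(Y*y) = 7*Y*y)
n(a, k) = (-3 + a)*(-8 + k + a²)/2 (n(a, k) = ((a - 3)*(k + (a*a - 8)))/2 = ((-3 + a)*(k + (a² - 8)))/2 = ((-3 + a)*(k + (-8 + a²)))/2 = ((-3 + a)*(-8 + k + a²))/2 = (-3 + a)*(-8 + k + a²)/2)
R(x) = 2*x*(12 + x³/2 - x² - 9*x/2) (R(x) = (x + (12 + x³/2 - 4*x - 3*x/2 - 3*x²/2 + x*x/2))*(x + x) = (x + (12 + x³/2 - 4*x - 3*x/2 - 3*x²/2 + x²/2))*(2*x) = (x + (12 + x³/2 - x² - 11*x/2))*(2*x) = (12 + x³/2 - x² - 9*x/2)*(2*x) = 2*x*(12 + x³/2 - x² - 9*x/2))
1/(-87002 + R(M(-1, 2))) = 1/(-87002 + (7*2*(-1))*(24 + (7*2*(-1))³ - 63*2*(-1) - 2*(7*2*(-1))²)) = 1/(-87002 - 14*(24 + (-14)³ - 9*(-14) - 2*(-14)²)) = 1/(-87002 - 14*(24 - 2744 + 126 - 2*196)) = 1/(-87002 - 14*(24 - 2744 + 126 - 392)) = 1/(-87002 - 14*(-2986)) = 1/(-87002 + 41804) = 1/(-45198) = -1/45198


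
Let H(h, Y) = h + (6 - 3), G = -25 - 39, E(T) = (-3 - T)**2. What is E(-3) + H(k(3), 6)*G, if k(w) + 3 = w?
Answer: -192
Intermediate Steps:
k(w) = -3 + w
G = -64
H(h, Y) = 3 + h (H(h, Y) = h + 3 = 3 + h)
E(-3) + H(k(3), 6)*G = (3 - 3)**2 + (3 + (-3 + 3))*(-64) = 0**2 + (3 + 0)*(-64) = 0 + 3*(-64) = 0 - 192 = -192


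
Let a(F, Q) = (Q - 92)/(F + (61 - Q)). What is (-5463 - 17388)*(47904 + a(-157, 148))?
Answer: -66773592630/61 ≈ -1.0946e+9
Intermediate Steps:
a(F, Q) = (-92 + Q)/(61 + F - Q)
(-5463 - 17388)*(47904 + a(-157, 148)) = (-5463 - 17388)*(47904 + (-92 + 148)/(61 - 157 - 1*148)) = -22851*(47904 + 56/(61 - 157 - 148)) = -22851*(47904 + 56/(-244)) = -22851*(47904 - 1/244*56) = -22851*(47904 - 14/61) = -22851*2922130/61 = -66773592630/61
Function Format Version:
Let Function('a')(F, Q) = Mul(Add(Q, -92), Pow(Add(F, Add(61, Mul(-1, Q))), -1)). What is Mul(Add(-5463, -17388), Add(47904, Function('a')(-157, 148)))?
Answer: Rational(-66773592630, 61) ≈ -1.0946e+9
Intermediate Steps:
Function('a')(F, Q) = Mul(Pow(Add(61, F, Mul(-1, Q)), -1), Add(-92, Q)) (Function('a')(F, Q) = Mul(Add(-92, Q), Pow(Add(61, F, Mul(-1, Q)), -1)) = Mul(Pow(Add(61, F, Mul(-1, Q)), -1), Add(-92, Q)))
Mul(Add(-5463, -17388), Add(47904, Function('a')(-157, 148))) = Mul(Add(-5463, -17388), Add(47904, Mul(Pow(Add(61, -157, Mul(-1, 148)), -1), Add(-92, 148)))) = Mul(-22851, Add(47904, Mul(Pow(Add(61, -157, -148), -1), 56))) = Mul(-22851, Add(47904, Mul(Pow(-244, -1), 56))) = Mul(-22851, Add(47904, Mul(Rational(-1, 244), 56))) = Mul(-22851, Add(47904, Rational(-14, 61))) = Mul(-22851, Rational(2922130, 61)) = Rational(-66773592630, 61)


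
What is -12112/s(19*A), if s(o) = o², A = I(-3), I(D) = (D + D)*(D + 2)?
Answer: -3028/3249 ≈ -0.93198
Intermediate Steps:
I(D) = 2*D*(2 + D) (I(D) = (2*D)*(2 + D) = 2*D*(2 + D))
A = 6 (A = 2*(-3)*(2 - 3) = 2*(-3)*(-1) = 6)
-12112/s(19*A) = -12112/((19*6)²) = -12112/(114²) = -12112/12996 = -12112*1/12996 = -3028/3249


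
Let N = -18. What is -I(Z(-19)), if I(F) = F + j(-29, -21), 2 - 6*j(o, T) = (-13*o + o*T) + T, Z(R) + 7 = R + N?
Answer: 409/2 ≈ 204.50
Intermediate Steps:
Z(R) = -25 + R (Z(R) = -7 + (R - 18) = -7 + (-18 + R) = -25 + R)
j(o, T) = ⅓ - T/6 + 13*o/6 - T*o/6 (j(o, T) = ⅓ - ((-13*o + o*T) + T)/6 = ⅓ - ((-13*o + T*o) + T)/6 = ⅓ - (T - 13*o + T*o)/6 = ⅓ + (-T/6 + 13*o/6 - T*o/6) = ⅓ - T/6 + 13*o/6 - T*o/6)
I(F) = -321/2 + F (I(F) = F + (⅓ - ⅙*(-21) + (13/6)*(-29) - ⅙*(-21)*(-29)) = F + (⅓ + 7/2 - 377/6 - 203/2) = F - 321/2 = -321/2 + F)
-I(Z(-19)) = -(-321/2 + (-25 - 19)) = -(-321/2 - 44) = -1*(-409/2) = 409/2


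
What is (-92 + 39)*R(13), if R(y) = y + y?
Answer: -1378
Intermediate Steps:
R(y) = 2*y
(-92 + 39)*R(13) = (-92 + 39)*(2*13) = -53*26 = -1378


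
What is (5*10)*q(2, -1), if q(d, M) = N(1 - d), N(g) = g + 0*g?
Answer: -50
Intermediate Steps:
N(g) = g (N(g) = g + 0 = g)
q(d, M) = 1 - d
(5*10)*q(2, -1) = (5*10)*(1 - 1*2) = 50*(1 - 2) = 50*(-1) = -50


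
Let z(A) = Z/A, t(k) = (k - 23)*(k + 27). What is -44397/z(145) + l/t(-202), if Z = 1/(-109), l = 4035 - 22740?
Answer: 1841948284378/2625 ≈ 7.0169e+8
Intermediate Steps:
l = -18705
Z = -1/109 ≈ -0.0091743
t(k) = (-23 + k)*(27 + k)
z(A) = -1/(109*A)
-44397/z(145) + l/t(-202) = -44397/((-1/109/145)) - 18705/(-621 + (-202)² + 4*(-202)) = -44397/((-1/109*1/145)) - 18705/(-621 + 40804 - 808) = -44397/(-1/15805) - 18705/39375 = -44397*(-15805) - 18705*1/39375 = 701694585 - 1247/2625 = 1841948284378/2625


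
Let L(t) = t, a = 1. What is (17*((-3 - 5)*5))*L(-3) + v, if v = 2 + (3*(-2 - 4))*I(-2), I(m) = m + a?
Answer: 2060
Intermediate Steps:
I(m) = 1 + m (I(m) = m + 1 = 1 + m)
v = 20 (v = 2 + (3*(-2 - 4))*(1 - 2) = 2 + (3*(-6))*(-1) = 2 - 18*(-1) = 2 + 18 = 20)
(17*((-3 - 5)*5))*L(-3) + v = (17*((-3 - 5)*5))*(-3) + 20 = (17*(-8*5))*(-3) + 20 = (17*(-40))*(-3) + 20 = -680*(-3) + 20 = 2040 + 20 = 2060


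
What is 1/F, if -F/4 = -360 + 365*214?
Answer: -1/311000 ≈ -3.2154e-6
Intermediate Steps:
F = -311000 (F = -4*(-360 + 365*214) = -4*(-360 + 78110) = -4*77750 = -311000)
1/F = 1/(-311000) = -1/311000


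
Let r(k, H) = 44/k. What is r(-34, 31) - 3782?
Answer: -64316/17 ≈ -3783.3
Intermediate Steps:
r(-34, 31) - 3782 = 44/(-34) - 3782 = 44*(-1/34) - 3782 = -22/17 - 3782 = -64316/17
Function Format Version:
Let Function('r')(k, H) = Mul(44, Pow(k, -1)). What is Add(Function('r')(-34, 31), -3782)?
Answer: Rational(-64316, 17) ≈ -3783.3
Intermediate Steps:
Add(Function('r')(-34, 31), -3782) = Add(Mul(44, Pow(-34, -1)), -3782) = Add(Mul(44, Rational(-1, 34)), -3782) = Add(Rational(-22, 17), -3782) = Rational(-64316, 17)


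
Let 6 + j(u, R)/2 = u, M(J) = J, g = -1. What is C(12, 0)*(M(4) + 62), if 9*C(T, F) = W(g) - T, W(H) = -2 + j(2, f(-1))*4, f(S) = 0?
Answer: -1012/3 ≈ -337.33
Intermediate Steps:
j(u, R) = -12 + 2*u
W(H) = -34 (W(H) = -2 + (-12 + 2*2)*4 = -2 + (-12 + 4)*4 = -2 - 8*4 = -2 - 32 = -34)
C(T, F) = -34/9 - T/9 (C(T, F) = (-34 - T)/9 = -34/9 - T/9)
C(12, 0)*(M(4) + 62) = (-34/9 - ⅑*12)*(4 + 62) = (-34/9 - 4/3)*66 = -46/9*66 = -1012/3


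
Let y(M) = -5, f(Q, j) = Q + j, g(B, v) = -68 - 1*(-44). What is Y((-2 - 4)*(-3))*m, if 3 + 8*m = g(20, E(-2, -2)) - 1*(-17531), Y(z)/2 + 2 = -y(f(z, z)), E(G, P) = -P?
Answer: 13128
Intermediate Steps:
g(B, v) = -24 (g(B, v) = -68 + 44 = -24)
Y(z) = 6 (Y(z) = -4 + 2*(-1*(-5)) = -4 + 2*5 = -4 + 10 = 6)
m = 2188 (m = -3/8 + (-24 - 1*(-17531))/8 = -3/8 + (-24 + 17531)/8 = -3/8 + (⅛)*17507 = -3/8 + 17507/8 = 2188)
Y((-2 - 4)*(-3))*m = 6*2188 = 13128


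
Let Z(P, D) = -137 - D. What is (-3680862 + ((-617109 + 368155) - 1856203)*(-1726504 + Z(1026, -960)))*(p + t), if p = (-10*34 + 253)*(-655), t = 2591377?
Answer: 9621037684957331910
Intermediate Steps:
p = 56985 (p = (-340 + 253)*(-655) = -87*(-655) = 56985)
(-3680862 + ((-617109 + 368155) - 1856203)*(-1726504 + Z(1026, -960)))*(p + t) = (-3680862 + ((-617109 + 368155) - 1856203)*(-1726504 + (-137 - 1*(-960))))*(56985 + 2591377) = (-3680862 + (-248954 - 1856203)*(-1726504 + (-137 + 960)))*2648362 = (-3680862 - 2105157*(-1726504 + 823))*2648362 = (-3680862 - 2105157*(-1725681))*2648362 = (-3680862 + 3632829436917)*2648362 = 3632825756055*2648362 = 9621037684957331910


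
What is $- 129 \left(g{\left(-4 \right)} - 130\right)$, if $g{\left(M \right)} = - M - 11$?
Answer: $17673$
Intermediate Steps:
$g{\left(M \right)} = -11 - M$
$- 129 \left(g{\left(-4 \right)} - 130\right) = - 129 \left(\left(-11 - -4\right) - 130\right) = - 129 \left(\left(-11 + 4\right) - 130\right) = - 129 \left(-7 - 130\right) = \left(-129\right) \left(-137\right) = 17673$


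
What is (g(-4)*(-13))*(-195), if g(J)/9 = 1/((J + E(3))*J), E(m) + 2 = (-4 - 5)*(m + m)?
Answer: 1521/16 ≈ 95.063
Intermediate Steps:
E(m) = -2 - 18*m (E(m) = -2 + (-4 - 5)*(m + m) = -2 - 18*m)
g(J) = 9/(J*(-56 + J)) (g(J) = 9*(1/((J + (-2 - 18*3))*J)) = 9*(1/((J + (-2 - 54))*J)) = 9*(1/((J - 56)*J)) = 9*(1/((-56 + J)*J)) = 9*(1/(J*(-56 + J))) = 9/(J*(-56 + J)))
(g(-4)*(-13))*(-195) = ((9/(-4*(-56 - 4)))*(-13))*(-195) = ((9*(-¼)/(-60))*(-13))*(-195) = ((9*(-¼)*(-1/60))*(-13))*(-195) = ((3/80)*(-13))*(-195) = -39/80*(-195) = 1521/16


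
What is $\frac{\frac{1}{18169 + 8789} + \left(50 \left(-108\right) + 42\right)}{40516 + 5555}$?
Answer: $- \frac{144440963}{1241982018} \approx -0.1163$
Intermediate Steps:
$\frac{\frac{1}{18169 + 8789} + \left(50 \left(-108\right) + 42\right)}{40516 + 5555} = \frac{\frac{1}{26958} + \left(-5400 + 42\right)}{46071} = \left(\frac{1}{26958} - 5358\right) \frac{1}{46071} = \left(- \frac{144440963}{26958}\right) \frac{1}{46071} = - \frac{144440963}{1241982018}$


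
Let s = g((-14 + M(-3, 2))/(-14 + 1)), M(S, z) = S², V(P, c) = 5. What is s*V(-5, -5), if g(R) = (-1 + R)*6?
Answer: -240/13 ≈ -18.462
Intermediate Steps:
g(R) = -6 + 6*R
s = -48/13 (s = -6 + 6*((-14 + (-3)²)/(-14 + 1)) = -6 + 6*((-14 + 9)/(-13)) = -6 + 6*(-5*(-1/13)) = -6 + 6*(5/13) = -6 + 30/13 = -48/13 ≈ -3.6923)
s*V(-5, -5) = -48/13*5 = -240/13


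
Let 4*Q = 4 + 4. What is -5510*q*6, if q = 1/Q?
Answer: -16530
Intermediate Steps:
Q = 2 (Q = (4 + 4)/4 = (1/4)*8 = 2)
q = 1/2 ≈ 0.50000
-5510*q*6 = -2755*6 = -5510*3 = -16530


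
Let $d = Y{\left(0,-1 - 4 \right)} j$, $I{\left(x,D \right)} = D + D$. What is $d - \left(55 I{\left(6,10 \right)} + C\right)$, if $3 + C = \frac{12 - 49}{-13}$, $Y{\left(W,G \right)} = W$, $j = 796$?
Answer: $- \frac{14298}{13} \approx -1099.8$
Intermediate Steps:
$I{\left(x,D \right)} = 2 D$
$C = - \frac{2}{13}$ ($C = -3 + \frac{12 - 49}{-13} = -3 - - \frac{37}{13} = -3 + \frac{37}{13} = - \frac{2}{13} \approx -0.15385$)
$d = 0$ ($d = 0 \cdot 796 = 0$)
$d - \left(55 I{\left(6,10 \right)} + C\right) = 0 - \left(55 \cdot 2 \cdot 10 - \frac{2}{13}\right) = 0 - \left(55 \cdot 20 - \frac{2}{13}\right) = 0 - \left(1100 - \frac{2}{13}\right) = 0 - \frac{14298}{13} = - \frac{14298}{13}$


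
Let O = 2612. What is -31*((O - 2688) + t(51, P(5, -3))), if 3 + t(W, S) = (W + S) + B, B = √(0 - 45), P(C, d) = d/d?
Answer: 837 - 93*I*√5 ≈ 837.0 - 207.95*I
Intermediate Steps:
P(C, d) = 1
B = 3*I*√5 (B = √(-45) = 3*I*√5 ≈ 6.7082*I)
t(W, S) = -3 + S + W + 3*I*√5 (t(W, S) = -3 + ((W + S) + 3*I*√5) = -3 + ((S + W) + 3*I*√5) = -3 + (S + W + 3*I*√5) = -3 + S + W + 3*I*√5)
-31*((O - 2688) + t(51, P(5, -3))) = -31*((2612 - 2688) + (-3 + 1 + 51 + 3*I*√5)) = -31*(-76 + (49 + 3*I*√5)) = -31*(-27 + 3*I*√5) = 837 - 93*I*√5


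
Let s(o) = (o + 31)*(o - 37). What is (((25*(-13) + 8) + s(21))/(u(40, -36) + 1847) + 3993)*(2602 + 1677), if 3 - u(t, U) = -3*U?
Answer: 29758977303/1742 ≈ 1.7083e+7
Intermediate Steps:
u(t, U) = 3 + 3*U (u(t, U) = 3 - (-3)*U = 3 + 3*U)
s(o) = (-37 + o)*(31 + o) (s(o) = (31 + o)*(-37 + o) = (-37 + o)*(31 + o))
(((25*(-13) + 8) + s(21))/(u(40, -36) + 1847) + 3993)*(2602 + 1677) = (((25*(-13) + 8) + (-1147 + 21² - 6*21))/((3 + 3*(-36)) + 1847) + 3993)*(2602 + 1677) = (((-325 + 8) + (-1147 + 441 - 126))/((3 - 108) + 1847) + 3993)*4279 = ((-317 - 832)/(-105 + 1847) + 3993)*4279 = (-1149/1742 + 3993)*4279 = (6954657/1742)*4279 = 29758977303/1742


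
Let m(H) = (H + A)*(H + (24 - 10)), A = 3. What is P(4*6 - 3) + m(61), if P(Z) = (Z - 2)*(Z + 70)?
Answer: 6529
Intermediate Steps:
P(Z) = (-2 + Z)*(70 + Z)
m(H) = (3 + H)*(14 + H) (m(H) = (H + 3)*(H + (24 - 10)) = (3 + H)*(H + 14) = (3 + H)*(14 + H))
P(4*6 - 3) + m(61) = (-140 + (4*6 - 3)² + 68*(4*6 - 3)) + (42 + 61² + 17*61) = (-140 + (24 - 3)² + 68*(24 - 3)) + (42 + 3721 + 1037) = (-140 + 21² + 68*21) + 4800 = (-140 + 441 + 1428) + 4800 = 1729 + 4800 = 6529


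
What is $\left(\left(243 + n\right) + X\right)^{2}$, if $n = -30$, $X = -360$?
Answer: $21609$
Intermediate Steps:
$\left(\left(243 + n\right) + X\right)^{2} = \left(\left(243 - 30\right) - 360\right)^{2} = \left(213 - 360\right)^{2} = \left(-147\right)^{2} = 21609$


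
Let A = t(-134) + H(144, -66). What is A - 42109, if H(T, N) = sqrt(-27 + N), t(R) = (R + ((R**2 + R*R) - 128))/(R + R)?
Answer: -5660431/134 + I*sqrt(93) ≈ -42242.0 + 9.6436*I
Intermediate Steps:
t(R) = (-128 + R + 2*R**2)/(2*R) (t(R) = (R + ((R**2 + R**2) - 128))/((2*R)) = (R + (2*R**2 - 128))*(1/(2*R)) = (R + (-128 + 2*R**2))*(1/(2*R)) = (-128 + R + 2*R**2)*(1/(2*R)) = (-128 + R + 2*R**2)/(2*R))
A = -17825/134 + I*sqrt(93) (A = (1/2 - 134 - 64/(-134)) + sqrt(-27 - 66) = (1/2 - 134 - 64*(-1/134)) + sqrt(-93) = (1/2 - 134 + 32/67) + I*sqrt(93) = -17825/134 + I*sqrt(93) ≈ -133.02 + 9.6436*I)
A - 42109 = (-17825/134 + I*sqrt(93)) - 42109 = -5660431/134 + I*sqrt(93)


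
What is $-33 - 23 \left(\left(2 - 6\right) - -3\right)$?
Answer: $-10$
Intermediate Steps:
$-33 - 23 \left(\left(2 - 6\right) - -3\right) = -33 - 23 \left(-4 + 3\right) = -33 - -23 = -33 + 23 = -10$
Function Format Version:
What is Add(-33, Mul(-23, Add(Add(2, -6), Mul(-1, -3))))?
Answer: -10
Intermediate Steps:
Add(-33, Mul(-23, Add(Add(2, -6), Mul(-1, -3)))) = Add(-33, Mul(-23, Add(-4, 3))) = Add(-33, Mul(-23, -1)) = Add(-33, 23) = -10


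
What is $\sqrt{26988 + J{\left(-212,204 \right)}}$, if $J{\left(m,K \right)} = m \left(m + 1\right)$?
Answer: $2 \sqrt{17930} \approx 267.81$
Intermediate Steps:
$J{\left(m,K \right)} = m \left(1 + m\right)$
$\sqrt{26988 + J{\left(-212,204 \right)}} = \sqrt{26988 - 212 \left(1 - 212\right)} = \sqrt{26988 - -44732} = \sqrt{26988 + 44732} = \sqrt{71720} = 2 \sqrt{17930}$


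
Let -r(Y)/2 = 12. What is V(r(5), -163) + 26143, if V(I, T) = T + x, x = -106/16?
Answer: 207787/8 ≈ 25973.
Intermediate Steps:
r(Y) = -24 (r(Y) = -2*12 = -24)
x = -53/8 (x = -106*1/16 = -53/8 ≈ -6.6250)
V(I, T) = -53/8 + T (V(I, T) = T - 53/8 = -53/8 + T)
V(r(5), -163) + 26143 = (-53/8 - 163) + 26143 = -1357/8 + 26143 = 207787/8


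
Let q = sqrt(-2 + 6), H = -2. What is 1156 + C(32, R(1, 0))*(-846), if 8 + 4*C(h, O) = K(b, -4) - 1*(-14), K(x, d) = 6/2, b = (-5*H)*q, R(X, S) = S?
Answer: -1495/2 ≈ -747.50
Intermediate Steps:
q = 2 (q = sqrt(4) = 2)
b = 20 (b = -5*(-2)*2 = 10*2 = 20)
K(x, d) = 3 (K(x, d) = 6*(1/2) = 3)
C(h, O) = 9/4 (C(h, O) = -2 + (3 - 1*(-14))/4 = -2 + (3 + 14)/4 = -2 + (1/4)*17 = -2 + 17/4 = 9/4)
1156 + C(32, R(1, 0))*(-846) = 1156 + (9/4)*(-846) = 1156 - 3807/2 = -1495/2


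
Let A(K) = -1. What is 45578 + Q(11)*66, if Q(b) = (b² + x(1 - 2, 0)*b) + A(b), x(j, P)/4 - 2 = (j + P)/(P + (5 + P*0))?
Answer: 293626/5 ≈ 58725.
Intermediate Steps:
x(j, P) = 8 + 4*(P + j)/(5 + P) (x(j, P) = 8 + 4*((j + P)/(P + (5 + P*0))) = 8 + 4*((P + j)/(P + (5 + 0))) = 8 + 4*((P + j)/(P + 5)) = 8 + 4*((P + j)/(5 + P)) = 8 + 4*(P + j)/(5 + P))
Q(b) = -1 + b² + 36*b/5 (Q(b) = (b² + (4*(10 + (1 - 2) + 3*0)/(5 + 0))*b) - 1 = (b² + (4*(10 - 1 + 0)/5)*b) - 1 = (b² + (4*(⅕)*9)*b) - 1 = (b² + 36*b/5) - 1 = -1 + b² + 36*b/5)
45578 + Q(11)*66 = 45578 + (-1 + 11² + (36/5)*11)*66 = 45578 + (-1 + 121 + 396/5)*66 = 45578 + (996/5)*66 = 45578 + 65736/5 = 293626/5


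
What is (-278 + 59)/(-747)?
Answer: 73/249 ≈ 0.29317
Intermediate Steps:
(-278 + 59)/(-747) = -1/747*(-219) = 73/249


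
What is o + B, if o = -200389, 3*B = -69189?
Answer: -223452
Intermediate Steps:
B = -23063 (B = (⅓)*(-69189) = -23063)
o + B = -200389 - 23063 = -223452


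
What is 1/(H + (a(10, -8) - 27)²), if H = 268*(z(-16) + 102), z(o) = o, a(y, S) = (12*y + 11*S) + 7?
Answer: 1/23192 ≈ 4.3118e-5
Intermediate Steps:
a(y, S) = 7 + 11*S + 12*y (a(y, S) = (11*S + 12*y) + 7 = 7 + 11*S + 12*y)
H = 23048 (H = 268*(-16 + 102) = 268*86 = 23048)
1/(H + (a(10, -8) - 27)²) = 1/(23048 + ((7 + 11*(-8) + 12*10) - 27)²) = 1/(23048 + ((7 - 88 + 120) - 27)²) = 1/(23048 + (39 - 27)²) = 1/(23048 + 12²) = 1/(23048 + 144) = 1/23192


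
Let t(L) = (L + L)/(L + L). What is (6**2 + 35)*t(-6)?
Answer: 71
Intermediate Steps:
t(L) = 1 (t(L) = (2*L)/((2*L)) = (2*L)*(1/(2*L)) = 1)
(6**2 + 35)*t(-6) = (6**2 + 35)*1 = (36 + 35)*1 = 71*1 = 71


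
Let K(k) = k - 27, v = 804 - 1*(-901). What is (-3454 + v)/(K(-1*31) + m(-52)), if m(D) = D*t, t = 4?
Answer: 1749/266 ≈ 6.5752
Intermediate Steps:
v = 1705 (v = 804 + 901 = 1705)
K(k) = -27 + k
m(D) = 4*D (m(D) = D*4 = 4*D)
(-3454 + v)/(K(-1*31) + m(-52)) = (-3454 + 1705)/((-27 - 1*31) + 4*(-52)) = -1749/((-27 - 31) - 208) = -1749/(-58 - 208) = -1749/(-266) = -1749*(-1/266) = 1749/266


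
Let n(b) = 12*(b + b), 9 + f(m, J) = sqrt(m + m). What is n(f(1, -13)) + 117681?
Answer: 117465 + 24*sqrt(2) ≈ 1.1750e+5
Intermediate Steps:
f(m, J) = -9 + sqrt(2)*sqrt(m) (f(m, J) = -9 + sqrt(m + m) = -9 + sqrt(2*m) = -9 + sqrt(2)*sqrt(m))
n(b) = 24*b (n(b) = 12*(2*b) = 24*b)
n(f(1, -13)) + 117681 = 24*(-9 + sqrt(2)*sqrt(1)) + 117681 = 24*(-9 + sqrt(2)*1) + 117681 = 24*(-9 + sqrt(2)) + 117681 = (-216 + 24*sqrt(2)) + 117681 = 117465 + 24*sqrt(2)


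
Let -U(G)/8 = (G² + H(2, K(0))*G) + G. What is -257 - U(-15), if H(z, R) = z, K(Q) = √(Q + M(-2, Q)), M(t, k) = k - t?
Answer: 1183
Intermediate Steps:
K(Q) = √(2 + 2*Q) (K(Q) = √(Q + (Q - 1*(-2))) = √(Q + (Q + 2)) = √(Q + (2 + Q)) = √(2 + 2*Q))
U(G) = -24*G - 8*G² (U(G) = -8*((G² + 2*G) + G) = -8*(G² + 3*G) = -24*G - 8*G²)
-257 - U(-15) = -257 - (-8)*(-15)*(3 - 15) = -257 - (-8)*(-15)*(-12) = -257 - 1*(-1440) = -257 + 1440 = 1183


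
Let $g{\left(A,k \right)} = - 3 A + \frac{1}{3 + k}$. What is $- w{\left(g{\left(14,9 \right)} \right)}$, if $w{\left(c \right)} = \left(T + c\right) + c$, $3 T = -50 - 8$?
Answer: $\frac{619}{6} \approx 103.17$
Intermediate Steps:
$T = - \frac{58}{3}$ ($T = \frac{-50 - 8}{3} = \frac{1}{3} \left(-58\right) = - \frac{58}{3} \approx -19.333$)
$g{\left(A,k \right)} = \frac{1}{3 + k} - 3 A$
$w{\left(c \right)} = - \frac{58}{3} + 2 c$ ($w{\left(c \right)} = \left(- \frac{58}{3} + c\right) + c = - \frac{58}{3} + 2 c$)
$- w{\left(g{\left(14,9 \right)} \right)} = - (- \frac{58}{3} + 2 \frac{1 - 126 - 42 \cdot 9}{3 + 9}) = - (- \frac{58}{3} + 2 \frac{1 - 126 - 378}{12}) = - (- \frac{58}{3} + 2 \cdot \frac{1}{12} \left(-503\right)) = - (- \frac{58}{3} + 2 \left(- \frac{503}{12}\right)) = - (- \frac{58}{3} - \frac{503}{6}) = \left(-1\right) \left(- \frac{619}{6}\right) = \frac{619}{6}$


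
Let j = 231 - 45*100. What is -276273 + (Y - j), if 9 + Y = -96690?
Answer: -368703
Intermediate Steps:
j = -4269 (j = 231 - 4500 = -4269)
Y = -96699 (Y = -9 - 96690 = -96699)
-276273 + (Y - j) = -276273 + (-96699 - 1*(-4269)) = -276273 + (-96699 + 4269) = -276273 - 92430 = -368703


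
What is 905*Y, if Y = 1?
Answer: 905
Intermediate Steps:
905*Y = 905*1 = 905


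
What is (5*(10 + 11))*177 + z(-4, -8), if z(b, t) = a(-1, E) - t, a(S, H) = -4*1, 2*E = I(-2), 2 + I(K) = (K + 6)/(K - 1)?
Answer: 18589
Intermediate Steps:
I(K) = -2 + (6 + K)/(-1 + K) (I(K) = -2 + (K + 6)/(K - 1) = -2 + (6 + K)/(-1 + K))
E = -5/3 (E = ((8 - 1*(-2))/(-1 - 2))/2 = ((8 + 2)/(-3))/2 = (-⅓*10)/2 = (½)*(-10/3) = -5/3 ≈ -1.6667)
a(S, H) = -4
z(b, t) = -4 - t
(5*(10 + 11))*177 + z(-4, -8) = (5*(10 + 11))*177 + (-4 - 1*(-8)) = (5*21)*177 + (-4 + 8) = 105*177 + 4 = 18585 + 4 = 18589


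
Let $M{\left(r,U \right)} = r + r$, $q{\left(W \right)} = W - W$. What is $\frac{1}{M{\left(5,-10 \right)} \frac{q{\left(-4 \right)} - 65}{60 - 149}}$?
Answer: $\frac{89}{650} \approx 0.13692$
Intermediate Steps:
$q{\left(W \right)} = 0$
$M{\left(r,U \right)} = 2 r$
$\frac{1}{M{\left(5,-10 \right)} \frac{q{\left(-4 \right)} - 65}{60 - 149}} = \frac{1}{2 \cdot 5 \frac{0 - 65}{60 - 149}} = \frac{1}{10 \left(- \frac{65}{-89}\right)} = \frac{1}{10 \left(\left(-65\right) \left(- \frac{1}{89}\right)\right)} = \frac{1}{10 \cdot \frac{65}{89}} = \frac{1}{\frac{650}{89}} = \frac{89}{650}$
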